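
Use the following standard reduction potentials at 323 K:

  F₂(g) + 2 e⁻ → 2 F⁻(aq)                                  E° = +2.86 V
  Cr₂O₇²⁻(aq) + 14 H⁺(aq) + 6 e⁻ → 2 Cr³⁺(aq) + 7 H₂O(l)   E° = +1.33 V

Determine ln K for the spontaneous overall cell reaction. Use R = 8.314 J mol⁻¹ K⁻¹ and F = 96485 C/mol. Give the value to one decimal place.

329.8

Cathode: F₂/F⁻; anode: Cr₂O₇²⁻/Cr³⁺. E°cell = (+2.86) − (+1.33) = +1.53 V, with n = 6.
ΔG° = −nFE° = −RT ln K, so ln K = nFE°/(RT) = (6)(96485)(+1.53) / ((8.314)(323)) = 329.830.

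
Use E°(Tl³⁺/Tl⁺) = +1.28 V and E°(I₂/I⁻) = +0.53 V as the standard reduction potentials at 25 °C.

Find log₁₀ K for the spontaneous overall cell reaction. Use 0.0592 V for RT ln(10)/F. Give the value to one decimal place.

Cathode: Tl³⁺/Tl⁺; anode: I₂/I⁻. E°cell = +0.75 V, n = 2.
log K = nE°cell / 0.0592 = (2)(+0.75) / 0.0592 = 25.3.

25.3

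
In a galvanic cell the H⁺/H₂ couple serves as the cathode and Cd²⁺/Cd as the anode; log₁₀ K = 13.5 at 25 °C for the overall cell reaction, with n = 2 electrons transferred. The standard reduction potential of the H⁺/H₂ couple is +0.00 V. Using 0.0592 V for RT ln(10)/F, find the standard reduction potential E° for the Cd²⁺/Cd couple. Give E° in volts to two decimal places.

E°cell = (0.0592/n)·log K = (0.0592/2)(13.5) = +0.400 V.
Since H⁺/H₂ is the cathode and Cd²⁺/Cd the anode, E°cell = E°(H⁺/H₂) − E°(Cd²⁺/Cd).
So E°(Cd²⁺/Cd) = E°(H⁺/H₂) − E°cell = (+0.00) − (+0.400) = -0.40 V.

-0.40 V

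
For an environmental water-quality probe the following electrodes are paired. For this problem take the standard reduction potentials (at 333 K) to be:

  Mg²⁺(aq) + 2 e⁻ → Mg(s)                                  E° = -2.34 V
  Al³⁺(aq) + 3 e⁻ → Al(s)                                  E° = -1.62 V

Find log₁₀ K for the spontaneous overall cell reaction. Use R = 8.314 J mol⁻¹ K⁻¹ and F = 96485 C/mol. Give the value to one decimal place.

Cathode: Al³⁺/Al; anode: Mg²⁺/Mg. E°cell = (-1.62) − (-2.34) = +0.72 V, with n = 6.
ΔG° = −nFE° = −RT ln K, so ln K = nFE°/(RT) = (6)(96485)(+0.72) / ((8.314)(333)) = 150.553.
log₁₀ K = 150.553 / ln 10 = 65.4.

65.4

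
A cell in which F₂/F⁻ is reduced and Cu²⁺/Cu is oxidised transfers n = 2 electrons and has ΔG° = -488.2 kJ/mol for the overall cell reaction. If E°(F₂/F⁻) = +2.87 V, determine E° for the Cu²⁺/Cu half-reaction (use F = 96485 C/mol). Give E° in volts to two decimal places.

+0.34 V

E°cell = −ΔG°/(nF) = −(-488.2×10³)/((2)(96485)) = +2.530 V.
Since F₂/F⁻ is the cathode and Cu²⁺/Cu the anode, E°cell = E°(F₂/F⁻) − E°(Cu²⁺/Cu).
So E°(Cu²⁺/Cu) = E°(F₂/F⁻) − E°cell = (+2.87) − (+2.530) = +0.34 V.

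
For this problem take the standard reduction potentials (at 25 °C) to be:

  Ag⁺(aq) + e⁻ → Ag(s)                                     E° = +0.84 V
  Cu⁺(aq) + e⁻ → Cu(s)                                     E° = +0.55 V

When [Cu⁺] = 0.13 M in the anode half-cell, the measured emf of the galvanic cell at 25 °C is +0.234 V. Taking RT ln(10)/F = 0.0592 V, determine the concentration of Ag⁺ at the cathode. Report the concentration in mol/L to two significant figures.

0.015 M

Ag⁺/Ag is the cathode, Cu⁺/Cu the anode: E°cell = +0.29 V, n = 1.
Overall reaction: Ag⁺(aq) + Cu(s) → Ag(s) + Cu⁺(aq); Q = [Cu⁺]^1/[Ag⁺]^1.
From E = E° − (0.0592/n) log Q: log Q = (E° − E)·n/0.0592 = (+0.29 − (+0.234))·1/0.0592 = 0.9459.
So 1·log[Ag⁺] = 1·log(0.13) − log Q = -0.8861 − (0.9459) = -1.8320; [Ag⁺] = 10^(-1.8320) ≈ 0.015 M.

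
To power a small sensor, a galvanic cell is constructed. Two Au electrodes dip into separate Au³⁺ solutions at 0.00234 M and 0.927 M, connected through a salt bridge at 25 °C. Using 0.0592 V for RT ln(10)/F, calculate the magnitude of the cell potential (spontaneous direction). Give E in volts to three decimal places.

+0.051 V

For a concentration cell E°cell = 0. The 0.927 M side is the cathode (reduction is favoured where [Au³⁺] is higher).
With n = 3, E = −(0.0592/3) log([Au³⁺]ₐₙ/[Au³⁺]꜀ₐₜ) = −(0.0592/3) log(0.00234/0.927) = −(0.0592/3)(-2.598) = +0.051 V.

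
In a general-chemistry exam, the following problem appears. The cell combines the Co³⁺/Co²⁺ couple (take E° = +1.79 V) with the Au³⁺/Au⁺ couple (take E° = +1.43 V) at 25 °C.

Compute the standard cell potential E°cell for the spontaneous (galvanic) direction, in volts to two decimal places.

+0.36 V

The Co³⁺/Co²⁺ couple has the higher reduction potential, so it is the cathode; Au³⁺/Au⁺ is oxidised at the anode.
E°cell = E°(cathode) − E°(anode) = (+1.79) − (+1.43) = +0.36 V.
Since E°cell > 0, the reaction is spontaneous under standard conditions.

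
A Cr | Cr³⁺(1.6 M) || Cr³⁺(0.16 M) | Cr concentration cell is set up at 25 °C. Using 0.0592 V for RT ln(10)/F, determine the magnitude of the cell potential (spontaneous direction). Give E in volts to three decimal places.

+0.020 V

For a concentration cell E°cell = 0. The 1.6 M side is the cathode (reduction is favoured where [Cr³⁺] is higher).
With n = 3, E = −(0.0592/3) log([Cr³⁺]ₐₙ/[Cr³⁺]꜀ₐₜ) = −(0.0592/3) log(0.16/1.6) = −(0.0592/3)(-1.000) = +0.020 V.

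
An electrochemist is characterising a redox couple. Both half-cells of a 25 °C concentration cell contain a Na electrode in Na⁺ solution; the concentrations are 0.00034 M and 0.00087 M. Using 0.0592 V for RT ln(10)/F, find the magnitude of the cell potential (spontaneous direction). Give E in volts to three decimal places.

For a concentration cell E°cell = 0. The 0.00087 M side is the cathode (reduction is favoured where [Na⁺] is higher).
With n = 1, E = −(0.0592/1) log([Na⁺]ₐₙ/[Na⁺]꜀ₐₜ) = −(0.0592/1) log(0.00034/0.00087) = −(0.0592/1)(-0.408) = +0.024 V.

+0.024 V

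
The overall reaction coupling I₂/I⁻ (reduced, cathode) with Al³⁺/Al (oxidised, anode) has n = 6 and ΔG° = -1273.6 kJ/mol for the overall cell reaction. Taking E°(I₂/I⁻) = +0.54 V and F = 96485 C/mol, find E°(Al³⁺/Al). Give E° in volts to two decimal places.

E°cell = −ΔG°/(nF) = −(-1273.6×10³)/((6)(96485)) = +2.200 V.
Since I₂/I⁻ is the cathode and Al³⁺/Al the anode, E°cell = E°(I₂/I⁻) − E°(Al³⁺/Al).
So E°(Al³⁺/Al) = E°(I₂/I⁻) − E°cell = (+0.54) − (+2.200) = -1.66 V.

-1.66 V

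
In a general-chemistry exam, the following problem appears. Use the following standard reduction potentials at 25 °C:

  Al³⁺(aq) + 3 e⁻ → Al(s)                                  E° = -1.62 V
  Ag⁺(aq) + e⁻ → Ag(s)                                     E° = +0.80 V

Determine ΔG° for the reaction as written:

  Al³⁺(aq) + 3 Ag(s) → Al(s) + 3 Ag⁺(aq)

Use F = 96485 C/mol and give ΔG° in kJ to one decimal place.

As written, Al³⁺/Al is reduced (cathode) and Ag⁺/Ag is oxidised (anode), so E°cell = (-1.62) − (+0.80) = -2.42 V.
Balancing electrons gives n = 3.
ΔG° = −nFE° = −(3)(96485)(-2.42) = 700,481 J = +700.5 kJ.

+700.5 kJ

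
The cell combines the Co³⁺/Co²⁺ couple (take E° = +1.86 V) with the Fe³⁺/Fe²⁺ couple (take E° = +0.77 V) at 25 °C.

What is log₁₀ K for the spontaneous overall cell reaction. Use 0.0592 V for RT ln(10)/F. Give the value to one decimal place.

18.4

Cathode: Co³⁺/Co²⁺; anode: Fe³⁺/Fe²⁺. E°cell = +1.09 V, n = 1.
log K = nE°cell / 0.0592 = (1)(+1.09) / 0.0592 = 18.4.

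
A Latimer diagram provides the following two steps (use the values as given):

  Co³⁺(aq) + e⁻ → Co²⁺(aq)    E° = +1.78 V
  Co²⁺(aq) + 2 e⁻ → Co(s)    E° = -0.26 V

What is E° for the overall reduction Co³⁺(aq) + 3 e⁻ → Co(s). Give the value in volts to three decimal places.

Adding the free-energy changes (−nFE°) of the two steps gives −n₃FE°₃ = −n₁FE°₁ − n₂FE°₂.
E°₃ = (1×+1.78 + 2×-0.26) / 3 = (+1.260) / 3 = +0.420 V.

+0.420 V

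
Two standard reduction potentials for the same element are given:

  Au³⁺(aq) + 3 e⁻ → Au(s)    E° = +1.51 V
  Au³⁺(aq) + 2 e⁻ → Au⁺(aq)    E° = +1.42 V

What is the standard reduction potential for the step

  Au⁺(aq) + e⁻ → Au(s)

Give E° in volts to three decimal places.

Sequential free energies add, so n₃E°₃ = n₁E°₁ + n₂E°₂.
With n₃ = 3, and the known step contributing 2×(+1.42) V, the unknown satisfies 1·E° = 3×(+1.51) − 2×(+1.42) = +1.690.
E° = +1.690 / 1 = +1.690 V.

+1.690 V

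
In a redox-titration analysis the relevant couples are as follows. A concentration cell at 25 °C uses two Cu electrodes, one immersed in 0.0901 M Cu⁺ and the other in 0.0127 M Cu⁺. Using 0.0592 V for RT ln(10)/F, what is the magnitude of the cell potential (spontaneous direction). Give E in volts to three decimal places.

+0.050 V

For a concentration cell E°cell = 0. The 0.0901 M side is the cathode (reduction is favoured where [Cu⁺] is higher).
With n = 1, E = −(0.0592/1) log([Cu⁺]ₐₙ/[Cu⁺]꜀ₐₜ) = −(0.0592/1) log(0.0127/0.0901) = −(0.0592/1)(-0.851) = +0.050 V.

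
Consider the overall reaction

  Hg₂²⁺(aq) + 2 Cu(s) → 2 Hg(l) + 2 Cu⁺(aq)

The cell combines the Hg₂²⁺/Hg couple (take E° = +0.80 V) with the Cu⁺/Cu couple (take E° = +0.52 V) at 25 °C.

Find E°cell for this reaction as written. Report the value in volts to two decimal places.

+0.28 V

The Hg₂²⁺/Hg couple has the higher reduction potential, so it is the cathode; Cu⁺/Cu is oxidised at the anode.
E°cell = E°(cathode) − E°(anode) = (+0.80) − (+0.52) = +0.28 V.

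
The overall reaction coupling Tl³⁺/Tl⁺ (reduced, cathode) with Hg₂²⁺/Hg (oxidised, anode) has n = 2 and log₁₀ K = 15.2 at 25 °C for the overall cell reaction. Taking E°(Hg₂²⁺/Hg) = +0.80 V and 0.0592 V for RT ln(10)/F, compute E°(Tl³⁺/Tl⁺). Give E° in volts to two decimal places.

+1.25 V

E°cell = (0.0592/n)·log K = (0.0592/2)(15.2) = +0.450 V.
Since Tl³⁺/Tl⁺ is the cathode and Hg₂²⁺/Hg the anode, E°cell = E°(Tl³⁺/Tl⁺) − E°(Hg₂²⁺/Hg).
So E°(Tl³⁺/Tl⁺) = E°cell + E°(Hg₂²⁺/Hg) = +0.450 + (+0.80) = +1.25 V.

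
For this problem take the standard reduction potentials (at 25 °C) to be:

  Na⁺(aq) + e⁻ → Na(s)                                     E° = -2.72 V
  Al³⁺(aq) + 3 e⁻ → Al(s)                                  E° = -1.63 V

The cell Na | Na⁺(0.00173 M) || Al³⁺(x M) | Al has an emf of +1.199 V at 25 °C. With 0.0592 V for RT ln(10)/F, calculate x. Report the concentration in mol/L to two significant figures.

0.0017 M

Al³⁺/Al is the cathode, Na⁺/Na the anode: E°cell = +1.09 V, n = 3.
Overall reaction: Al³⁺(aq) + 3 Na(s) → Al(s) + 3 Na⁺(aq); Q = [Na⁺]^3/[Al³⁺]^1.
From E = E° − (0.0592/n) log Q: log Q = (E° − E)·n/0.0592 = (+1.09 − (+1.199))·3/0.0592 = -5.5236.
So 1·log[Al³⁺] = 3·log(0.00173) − log Q = -8.2859 − (-5.5236) = -2.7623; [Al³⁺] = 10^(-2.7623) ≈ 0.0017 M.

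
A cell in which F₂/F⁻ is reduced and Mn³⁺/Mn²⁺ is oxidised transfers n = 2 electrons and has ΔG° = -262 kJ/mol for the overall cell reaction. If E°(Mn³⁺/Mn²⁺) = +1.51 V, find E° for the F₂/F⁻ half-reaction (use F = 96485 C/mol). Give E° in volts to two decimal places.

E°cell = −ΔG°/(nF) = −(-262×10³)/((2)(96485)) = +1.358 V.
Since F₂/F⁻ is the cathode and Mn³⁺/Mn²⁺ the anode, E°cell = E°(F₂/F⁻) − E°(Mn³⁺/Mn²⁺).
So E°(F₂/F⁻) = E°cell + E°(Mn³⁺/Mn²⁺) = +1.358 + (+1.51) = +2.87 V.

+2.87 V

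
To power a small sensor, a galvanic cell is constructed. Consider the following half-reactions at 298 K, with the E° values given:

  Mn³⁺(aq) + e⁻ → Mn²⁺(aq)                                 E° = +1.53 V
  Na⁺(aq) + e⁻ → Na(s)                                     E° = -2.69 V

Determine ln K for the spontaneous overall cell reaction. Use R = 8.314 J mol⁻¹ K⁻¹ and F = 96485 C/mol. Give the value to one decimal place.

164.3

Cathode: Mn³⁺/Mn²⁺; anode: Na⁺/Na. E°cell = (+1.53) − (-2.69) = +4.22 V, with n = 1.
ΔG° = −nFE° = −RT ln K, so ln K = nFE°/(RT) = (1)(96485)(+4.22) / ((8.314)(298)) = 164.341.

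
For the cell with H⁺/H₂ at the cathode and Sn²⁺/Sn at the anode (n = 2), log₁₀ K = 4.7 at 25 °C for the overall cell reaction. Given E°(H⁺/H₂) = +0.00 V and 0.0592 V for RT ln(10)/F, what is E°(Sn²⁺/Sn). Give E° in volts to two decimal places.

E°cell = (0.0592/n)·log K = (0.0592/2)(4.7) = +0.139 V.
Since H⁺/H₂ is the cathode and Sn²⁺/Sn the anode, E°cell = E°(H⁺/H₂) − E°(Sn²⁺/Sn).
So E°(Sn²⁺/Sn) = E°(H⁺/H₂) − E°cell = (+0.00) − (+0.139) = -0.14 V.

-0.14 V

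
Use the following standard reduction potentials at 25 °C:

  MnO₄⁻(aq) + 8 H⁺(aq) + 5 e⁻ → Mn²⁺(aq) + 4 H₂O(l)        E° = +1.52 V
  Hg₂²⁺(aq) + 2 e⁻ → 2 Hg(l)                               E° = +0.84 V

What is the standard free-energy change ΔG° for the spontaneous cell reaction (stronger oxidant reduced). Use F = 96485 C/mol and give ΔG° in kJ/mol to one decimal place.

MnO₄⁻/Mn²⁺ (E° = +1.52 V) is the cathode; Hg₂²⁺/Hg (E° = +0.84 V) is the anode, so E°cell = +0.68 V.
Balancing electrons gives n = 10 (lcm of 5 and 2).
ΔG° = −nFE° = −(10)(96485)(+0.68) = -656,098 J = -656.1 kJ/mol.

-656.1 kJ/mol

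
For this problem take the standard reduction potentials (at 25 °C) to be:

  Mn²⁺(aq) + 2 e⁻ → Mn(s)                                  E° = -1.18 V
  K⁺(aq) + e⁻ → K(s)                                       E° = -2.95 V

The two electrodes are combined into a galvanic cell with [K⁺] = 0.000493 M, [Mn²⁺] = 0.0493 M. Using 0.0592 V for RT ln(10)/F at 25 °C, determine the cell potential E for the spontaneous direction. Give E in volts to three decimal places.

Mn²⁺/Mn is the cathode (higher E°), K⁺/K the anode: E°cell = -1.18 − (-2.95) = +1.77 V, n = 2.
Overall: Mn²⁺(aq) + 2 K(s) → Mn(s) + 2 K⁺(aq)
Q = [K⁺]^2 / ([Mn²⁺]); log Q = -5.307.
E = E° − (0.0592/n) log Q = +1.77 − (0.0592/2)(-5.307) = +1.927 V.

+1.927 V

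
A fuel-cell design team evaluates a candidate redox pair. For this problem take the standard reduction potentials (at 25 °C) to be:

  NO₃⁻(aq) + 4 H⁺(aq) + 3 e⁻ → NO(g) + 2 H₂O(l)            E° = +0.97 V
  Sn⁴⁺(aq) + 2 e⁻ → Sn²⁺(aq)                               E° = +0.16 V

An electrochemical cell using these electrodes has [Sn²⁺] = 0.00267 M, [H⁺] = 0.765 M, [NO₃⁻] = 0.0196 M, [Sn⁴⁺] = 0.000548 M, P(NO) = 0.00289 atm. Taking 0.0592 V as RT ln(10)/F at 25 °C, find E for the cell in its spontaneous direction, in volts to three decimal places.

+0.838 V

NO₃⁻/NO is the cathode (higher E°), Sn⁴⁺/Sn²⁺ the anode: E°cell = +0.97 − (+0.16) = +0.81 V, n = 6.
Overall: 2 NO₃⁻(aq) + 8 H⁺(aq) + 3 Sn²⁺(aq) → 2 NO(g) + 4 H₂O(l) + 3 Sn⁴⁺(aq)
Q = P(NO)^2·[Sn⁴⁺]^3 / ([NO₃⁻]^2·[H⁺]^8·[Sn²⁺]^3); log Q = -2.795.
E = E° − (0.0592/n) log Q = +0.81 − (0.0592/6)(-2.795) = +0.838 V.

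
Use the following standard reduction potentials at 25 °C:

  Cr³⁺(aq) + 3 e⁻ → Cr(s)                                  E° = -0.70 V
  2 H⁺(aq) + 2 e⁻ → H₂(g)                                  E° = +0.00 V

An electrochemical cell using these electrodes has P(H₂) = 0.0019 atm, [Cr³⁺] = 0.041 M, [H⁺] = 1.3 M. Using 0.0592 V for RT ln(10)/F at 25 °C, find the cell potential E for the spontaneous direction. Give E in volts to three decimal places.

H⁺/H₂ is the cathode (higher E°), Cr³⁺/Cr the anode: E°cell = +0.00 − (-0.70) = +0.70 V, n = 6.
Overall: 6 H⁺(aq) + 2 Cr(s) → 3 H₂(g) + 2 Cr³⁺(aq)
Q = P(H₂)^3·[Cr³⁺]^2 / ([H⁺]^6); log Q = -11.622.
E = E° − (0.0592/n) log Q = +0.70 − (0.0592/6)(-11.622) = +0.815 V.

+0.815 V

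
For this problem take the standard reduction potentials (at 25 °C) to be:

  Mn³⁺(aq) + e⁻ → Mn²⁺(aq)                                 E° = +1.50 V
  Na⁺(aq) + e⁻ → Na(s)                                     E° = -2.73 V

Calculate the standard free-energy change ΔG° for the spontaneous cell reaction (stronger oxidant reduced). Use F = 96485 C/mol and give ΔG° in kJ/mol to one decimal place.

Mn³⁺/Mn²⁺ (E° = +1.50 V) is the cathode; Na⁺/Na (E° = -2.73 V) is the anode, so E°cell = +4.23 V.
Balancing electrons gives n = 1 (lcm of 1 and 1).
ΔG° = −nFE° = −(1)(96485)(+4.23) = -408,132 J = -408.1 kJ/mol.

-408.1 kJ/mol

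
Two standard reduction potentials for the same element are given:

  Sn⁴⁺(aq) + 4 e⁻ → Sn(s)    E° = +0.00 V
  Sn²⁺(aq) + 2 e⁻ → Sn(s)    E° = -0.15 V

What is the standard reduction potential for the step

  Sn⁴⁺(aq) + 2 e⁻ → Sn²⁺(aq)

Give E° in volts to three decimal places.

+0.150 V

Sequential free energies add, so n₃E°₃ = n₁E°₁ + n₂E°₂.
With n₃ = 4, and the known step contributing 2×(-0.15) V, the unknown satisfies 2·E° = 4×(+0.00) − 2×(-0.15) = +0.300.
E° = +0.300 / 2 = +0.150 V.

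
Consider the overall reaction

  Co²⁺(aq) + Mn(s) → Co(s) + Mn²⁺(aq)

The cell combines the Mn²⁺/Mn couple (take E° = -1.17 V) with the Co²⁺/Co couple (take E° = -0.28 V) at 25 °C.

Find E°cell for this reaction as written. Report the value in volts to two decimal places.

+0.89 V

The Co²⁺/Co couple has the higher reduction potential, so it is the cathode; Mn²⁺/Mn is oxidised at the anode.
E°cell = E°(cathode) − E°(anode) = (-0.28) − (-1.17) = +0.89 V.
Since E°cell > 0, the reaction is spontaneous under standard conditions.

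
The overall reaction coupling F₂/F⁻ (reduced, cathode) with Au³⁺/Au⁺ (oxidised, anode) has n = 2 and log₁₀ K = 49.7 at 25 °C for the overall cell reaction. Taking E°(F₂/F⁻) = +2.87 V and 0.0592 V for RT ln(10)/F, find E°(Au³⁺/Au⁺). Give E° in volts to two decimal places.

E°cell = (0.0592/n)·log K = (0.0592/2)(49.7) = +1.471 V.
Since F₂/F⁻ is the cathode and Au³⁺/Au⁺ the anode, E°cell = E°(F₂/F⁻) − E°(Au³⁺/Au⁺).
So E°(Au³⁺/Au⁺) = E°(F₂/F⁻) − E°cell = (+2.87) − (+1.471) = +1.40 V.

+1.40 V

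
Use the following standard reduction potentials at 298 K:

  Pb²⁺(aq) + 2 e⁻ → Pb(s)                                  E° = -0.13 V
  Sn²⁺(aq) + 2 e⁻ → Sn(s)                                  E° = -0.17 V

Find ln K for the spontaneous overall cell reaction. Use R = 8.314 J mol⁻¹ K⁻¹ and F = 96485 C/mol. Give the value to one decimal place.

Cathode: Pb²⁺/Pb; anode: Sn²⁺/Sn. E°cell = (-0.13) − (-0.17) = +0.04 V, with n = 2.
ΔG° = −nFE° = −RT ln K, so ln K = nFE°/(RT) = (2)(96485)(+0.04) / ((8.314)(298)) = 3.115.

3.1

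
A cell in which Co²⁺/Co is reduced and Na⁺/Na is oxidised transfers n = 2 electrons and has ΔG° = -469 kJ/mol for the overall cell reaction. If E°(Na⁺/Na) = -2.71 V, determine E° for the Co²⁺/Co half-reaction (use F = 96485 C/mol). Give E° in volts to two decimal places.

E°cell = −ΔG°/(nF) = −(-469×10³)/((2)(96485)) = +2.430 V.
Since Co²⁺/Co is the cathode and Na⁺/Na the anode, E°cell = E°(Co²⁺/Co) − E°(Na⁺/Na).
So E°(Co²⁺/Co) = E°cell + E°(Na⁺/Na) = +2.430 + (-2.71) = -0.28 V.

-0.28 V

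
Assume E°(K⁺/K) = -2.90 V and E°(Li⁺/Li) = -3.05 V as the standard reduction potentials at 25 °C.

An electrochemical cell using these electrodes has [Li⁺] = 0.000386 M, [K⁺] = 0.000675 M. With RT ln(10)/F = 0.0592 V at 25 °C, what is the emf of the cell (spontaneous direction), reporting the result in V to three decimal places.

+0.164 V

K⁺/K is the cathode (higher E°), Li⁺/Li the anode: E°cell = -2.90 − (-3.05) = +0.15 V, n = 1.
Overall: K⁺(aq) + Li(s) → K(s) + Li⁺(aq)
Q = [Li⁺] / ([K⁺]); log Q = -0.243.
E = E° − (0.0592/n) log Q = +0.15 − (0.0592/1)(-0.243) = +0.164 V.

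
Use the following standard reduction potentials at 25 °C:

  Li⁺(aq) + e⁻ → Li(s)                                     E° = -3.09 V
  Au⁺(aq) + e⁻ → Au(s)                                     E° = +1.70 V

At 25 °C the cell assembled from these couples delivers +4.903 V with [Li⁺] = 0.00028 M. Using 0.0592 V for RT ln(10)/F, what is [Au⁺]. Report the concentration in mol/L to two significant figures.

0.023 M

Au⁺/Au is the cathode, Li⁺/Li the anode: E°cell = +4.79 V, n = 1.
Overall reaction: Au⁺(aq) + Li(s) → Au(s) + Li⁺(aq); Q = [Li⁺]^1/[Au⁺]^1.
From E = E° − (0.0592/n) log Q: log Q = (E° − E)·n/0.0592 = (+4.79 − (+4.903))·1/0.0592 = -1.9088.
So 1·log[Au⁺] = 1·log(0.00028) − log Q = -3.5528 − (-1.9088) = -1.6440; [Au⁺] = 10^(-1.6440) ≈ 0.023 M.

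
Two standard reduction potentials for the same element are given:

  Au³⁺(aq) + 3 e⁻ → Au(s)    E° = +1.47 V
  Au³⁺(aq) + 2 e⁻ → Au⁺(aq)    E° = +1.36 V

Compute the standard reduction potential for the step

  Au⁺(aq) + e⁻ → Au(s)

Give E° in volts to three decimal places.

Sequential free energies add, so n₃E°₃ = n₁E°₁ + n₂E°₂.
With n₃ = 3, and the known step contributing 2×(+1.36) V, the unknown satisfies 1·E° = 3×(+1.47) − 2×(+1.36) = +1.690.
E° = +1.690 / 1 = +1.690 V.

+1.690 V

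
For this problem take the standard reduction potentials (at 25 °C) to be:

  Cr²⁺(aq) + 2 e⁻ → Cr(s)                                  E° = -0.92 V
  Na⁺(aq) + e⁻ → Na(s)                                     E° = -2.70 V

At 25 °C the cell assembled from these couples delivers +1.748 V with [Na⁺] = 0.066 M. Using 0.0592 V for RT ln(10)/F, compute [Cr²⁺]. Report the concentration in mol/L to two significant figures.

Cr²⁺/Cr is the cathode, Na⁺/Na the anode: E°cell = +1.78 V, n = 2.
Overall reaction: Cr²⁺(aq) + 2 Na(s) → Cr(s) + 2 Na⁺(aq); Q = [Na⁺]^2/[Cr²⁺]^1.
From E = E° − (0.0592/n) log Q: log Q = (E° − E)·n/0.0592 = (+1.78 − (+1.748))·2/0.0592 = 1.0811.
So 1·log[Cr²⁺] = 2·log(0.066) − log Q = -2.3609 − (1.0811) = -3.4420; [Cr²⁺] = 10^(-3.4420) ≈ 0.00036 M.

0.00036 M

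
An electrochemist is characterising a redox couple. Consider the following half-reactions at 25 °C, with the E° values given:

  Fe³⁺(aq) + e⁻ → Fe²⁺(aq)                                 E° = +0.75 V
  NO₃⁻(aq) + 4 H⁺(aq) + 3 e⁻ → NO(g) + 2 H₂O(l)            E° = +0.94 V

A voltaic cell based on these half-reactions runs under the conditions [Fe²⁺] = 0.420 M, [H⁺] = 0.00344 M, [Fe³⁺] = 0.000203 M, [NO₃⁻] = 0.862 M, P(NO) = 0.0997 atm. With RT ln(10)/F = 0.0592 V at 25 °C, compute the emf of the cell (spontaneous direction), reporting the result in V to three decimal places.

+0.210 V

NO₃⁻/NO is the cathode (higher E°), Fe³⁺/Fe²⁺ the anode: E°cell = +0.94 − (+0.75) = +0.19 V, n = 3.
Overall: NO₃⁻(aq) + 4 H⁺(aq) + 3 Fe²⁺(aq) → NO(g) + 2 H₂O(l) + 3 Fe³⁺(aq)
Q = P(NO)·[Fe³⁺]^3 / ([NO₃⁻]·[H⁺]^4·[Fe²⁺]^3); log Q = -1.030.
E = E° − (0.0592/n) log Q = +0.19 − (0.0592/3)(-1.030) = +0.210 V.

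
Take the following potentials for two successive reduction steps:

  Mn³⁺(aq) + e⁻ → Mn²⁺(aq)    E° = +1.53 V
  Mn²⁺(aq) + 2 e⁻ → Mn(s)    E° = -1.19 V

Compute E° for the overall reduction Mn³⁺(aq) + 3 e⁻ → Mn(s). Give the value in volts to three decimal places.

-0.283 V

Adding the free-energy changes (−nFE°) of the two steps gives −n₃FE°₃ = −n₁FE°₁ − n₂FE°₂.
E°₃ = (1×+1.53 + 2×-1.19) / 3 = (-0.850) / 3 = -0.283 V.
E° values themselves are not directly additive — weighting by electron count is essential.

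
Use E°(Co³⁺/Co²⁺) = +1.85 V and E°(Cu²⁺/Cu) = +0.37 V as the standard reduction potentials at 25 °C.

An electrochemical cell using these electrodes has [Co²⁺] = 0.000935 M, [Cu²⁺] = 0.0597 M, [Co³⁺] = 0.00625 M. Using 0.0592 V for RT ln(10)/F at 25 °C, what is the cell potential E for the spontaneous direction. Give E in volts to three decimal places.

+1.565 V

Co³⁺/Co²⁺ is the cathode (higher E°), Cu²⁺/Cu the anode: E°cell = +1.85 − (+0.37) = +1.48 V, n = 2.
Overall: 2 Co³⁺(aq) + Cu(s) → 2 Co²⁺(aq) + Cu²⁺(aq)
Q = [Co²⁺]^2·[Cu²⁺] / ([Co³⁺]^2); log Q = -2.874.
E = E° − (0.0592/n) log Q = +1.48 − (0.0592/2)(-2.874) = +1.565 V.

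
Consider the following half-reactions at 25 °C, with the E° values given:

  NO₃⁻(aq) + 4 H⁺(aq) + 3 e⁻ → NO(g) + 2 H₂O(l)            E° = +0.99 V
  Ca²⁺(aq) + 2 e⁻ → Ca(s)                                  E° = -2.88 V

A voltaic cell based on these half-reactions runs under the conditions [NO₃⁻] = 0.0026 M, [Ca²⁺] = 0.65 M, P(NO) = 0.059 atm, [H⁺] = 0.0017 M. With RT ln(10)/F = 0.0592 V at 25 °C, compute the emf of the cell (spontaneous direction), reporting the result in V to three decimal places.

+3.630 V

NO₃⁻/NO is the cathode (higher E°), Ca²⁺/Ca the anode: E°cell = +0.99 − (-2.88) = +3.87 V, n = 6.
Overall: 2 NO₃⁻(aq) + 8 H⁺(aq) + 3 Ca(s) → 2 NO(g) + 4 H₂O(l) + 3 Ca²⁺(aq)
Q = P(NO)^2·[Ca²⁺]^3 / ([NO₃⁻]^2·[H⁺]^8); log Q = 24.307.
E = E° − (0.0592/n) log Q = +3.87 − (0.0592/6)(24.307) = +3.630 V.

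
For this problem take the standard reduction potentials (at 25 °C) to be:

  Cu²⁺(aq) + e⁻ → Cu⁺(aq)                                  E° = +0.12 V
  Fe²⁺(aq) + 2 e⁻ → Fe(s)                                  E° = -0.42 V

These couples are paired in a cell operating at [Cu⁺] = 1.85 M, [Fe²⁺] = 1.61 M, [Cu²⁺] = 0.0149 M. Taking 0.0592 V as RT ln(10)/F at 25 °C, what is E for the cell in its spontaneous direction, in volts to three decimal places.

Cu²⁺/Cu⁺ is the cathode (higher E°), Fe²⁺/Fe the anode: E°cell = +0.12 − (-0.42) = +0.54 V, n = 2.
Overall: 2 Cu²⁺(aq) + Fe(s) → 2 Cu⁺(aq) + Fe²⁺(aq)
Q = [Cu⁺]^2·[Fe²⁺] / ([Cu²⁺]^2); log Q = 4.395.
E = E° − (0.0592/n) log Q = +0.54 − (0.0592/2)(4.395) = +0.410 V.

+0.410 V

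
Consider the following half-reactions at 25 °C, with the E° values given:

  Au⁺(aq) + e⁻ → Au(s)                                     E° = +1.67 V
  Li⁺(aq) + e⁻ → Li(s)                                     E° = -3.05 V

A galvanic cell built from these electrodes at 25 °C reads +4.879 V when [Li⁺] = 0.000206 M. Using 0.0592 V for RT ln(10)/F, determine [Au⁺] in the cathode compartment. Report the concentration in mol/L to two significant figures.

Au⁺/Au is the cathode, Li⁺/Li the anode: E°cell = +4.72 V, n = 1.
Overall reaction: Au⁺(aq) + Li(s) → Au(s) + Li⁺(aq); Q = [Li⁺]^1/[Au⁺]^1.
From E = E° − (0.0592/n) log Q: log Q = (E° − E)·n/0.0592 = (+4.72 − (+4.879))·1/0.0592 = -2.6858.
So 1·log[Au⁺] = 1·log(0.000206) − log Q = -3.6861 − (-2.6858) = -1.0003; [Au⁺] = 10^(-1.0003) ≈ 0.100 M.

0.100 M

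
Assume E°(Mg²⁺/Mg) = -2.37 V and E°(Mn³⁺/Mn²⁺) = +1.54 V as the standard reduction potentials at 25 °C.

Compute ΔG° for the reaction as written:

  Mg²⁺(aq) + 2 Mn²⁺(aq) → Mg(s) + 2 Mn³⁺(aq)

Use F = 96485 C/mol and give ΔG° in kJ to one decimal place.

As written, Mg²⁺/Mg is reduced (cathode) and Mn³⁺/Mn²⁺ is oxidised (anode), so E°cell = (-2.37) − (+1.54) = -3.91 V.
Balancing electrons gives n = 2.
ΔG° = −nFE° = −(2)(96485)(-3.91) = 754,513 J = +754.5 kJ.

+754.5 kJ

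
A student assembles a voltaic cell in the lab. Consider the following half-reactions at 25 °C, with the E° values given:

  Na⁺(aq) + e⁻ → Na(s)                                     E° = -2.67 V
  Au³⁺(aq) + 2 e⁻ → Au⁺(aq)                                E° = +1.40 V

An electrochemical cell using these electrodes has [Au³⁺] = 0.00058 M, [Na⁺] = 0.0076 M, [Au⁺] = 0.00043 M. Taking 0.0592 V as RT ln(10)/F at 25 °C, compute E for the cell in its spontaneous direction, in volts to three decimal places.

+4.199 V

Au³⁺/Au⁺ is the cathode (higher E°), Na⁺/Na the anode: E°cell = +1.40 − (-2.67) = +4.07 V, n = 2.
Overall: Au³⁺(aq) + 2 Na(s) → Au⁺(aq) + 2 Na⁺(aq)
Q = [Au⁺]·[Na⁺]^2 / ([Au³⁺]); log Q = -4.368.
E = E° − (0.0592/n) log Q = +4.07 − (0.0592/2)(-4.368) = +4.199 V.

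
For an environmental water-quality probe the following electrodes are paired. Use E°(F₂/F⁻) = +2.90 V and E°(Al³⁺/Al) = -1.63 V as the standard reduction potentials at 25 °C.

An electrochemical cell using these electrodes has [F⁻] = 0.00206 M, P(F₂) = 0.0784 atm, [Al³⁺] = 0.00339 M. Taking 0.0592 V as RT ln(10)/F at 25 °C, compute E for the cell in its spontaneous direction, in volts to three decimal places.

+4.705 V

F₂/F⁻ is the cathode (higher E°), Al³⁺/Al the anode: E°cell = +2.90 − (-1.63) = +4.53 V, n = 6.
Overall: 3 F₂(g) + 2 Al(s) → 6 F⁻(aq) + 2 Al³⁺(aq)
Q = [F⁻]^6·[Al³⁺]^2 / (P(F₂)^3); log Q = -17.739.
E = E° − (0.0592/n) log Q = +4.53 − (0.0592/6)(-17.739) = +4.705 V.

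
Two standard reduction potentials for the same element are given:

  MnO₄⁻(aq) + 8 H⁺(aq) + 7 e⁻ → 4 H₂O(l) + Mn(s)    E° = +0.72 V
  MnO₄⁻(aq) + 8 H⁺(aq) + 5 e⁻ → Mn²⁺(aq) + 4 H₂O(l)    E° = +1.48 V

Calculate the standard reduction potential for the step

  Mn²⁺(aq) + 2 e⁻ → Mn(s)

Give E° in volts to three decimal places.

Sequential free energies add, so n₃E°₃ = n₁E°₁ + n₂E°₂.
With n₃ = 7, and the known step contributing 5×(+1.48) V, the unknown satisfies 2·E° = 7×(+0.72) − 5×(+1.48) = -2.360.
E° = -2.360 / 2 = -1.180 V.

-1.180 V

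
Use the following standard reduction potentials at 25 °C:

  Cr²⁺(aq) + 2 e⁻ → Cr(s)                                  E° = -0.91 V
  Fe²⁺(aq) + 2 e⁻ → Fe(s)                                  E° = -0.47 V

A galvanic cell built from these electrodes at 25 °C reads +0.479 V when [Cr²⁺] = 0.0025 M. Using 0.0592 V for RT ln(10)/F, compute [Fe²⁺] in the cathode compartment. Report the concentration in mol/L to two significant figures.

Fe²⁺/Fe is the cathode, Cr²⁺/Cr the anode: E°cell = +0.44 V, n = 2.
Overall reaction: Fe²⁺(aq) + Cr(s) → Fe(s) + Cr²⁺(aq); Q = [Cr²⁺]^1/[Fe²⁺]^1.
From E = E° − (0.0592/n) log Q: log Q = (E° − E)·n/0.0592 = (+0.44 − (+0.479))·2/0.0592 = -1.3176.
So 1·log[Fe²⁺] = 1·log(0.0025) − log Q = -2.6021 − (-1.3176) = -1.2845; [Fe²⁺] = 10^(-1.2845) ≈ 0.052 M.

0.052 M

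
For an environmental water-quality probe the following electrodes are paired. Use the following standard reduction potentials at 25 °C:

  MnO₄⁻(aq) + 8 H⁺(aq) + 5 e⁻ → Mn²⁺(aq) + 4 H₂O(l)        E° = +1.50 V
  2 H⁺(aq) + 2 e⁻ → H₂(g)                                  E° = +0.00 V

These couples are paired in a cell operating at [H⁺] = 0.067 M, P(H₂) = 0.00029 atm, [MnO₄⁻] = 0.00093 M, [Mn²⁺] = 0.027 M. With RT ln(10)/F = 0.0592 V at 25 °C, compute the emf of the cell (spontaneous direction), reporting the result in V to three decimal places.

+1.336 V

MnO₄⁻/Mn²⁺ is the cathode (higher E°), H⁺/H₂ the anode: E°cell = +1.50 − (+0.00) = +1.50 V, n = 10.
Overall: 2 MnO₄⁻(aq) + 6 H⁺(aq) + 5 H₂(g) → 2 Mn²⁺(aq) + 8 H₂O(l)
Q = [Mn²⁺]^2 / ([MnO₄⁻]^2·[H⁺]^6·P(H₂)^5); log Q = 27.657.
E = E° − (0.0592/n) log Q = +1.50 − (0.0592/10)(27.657) = +1.336 V.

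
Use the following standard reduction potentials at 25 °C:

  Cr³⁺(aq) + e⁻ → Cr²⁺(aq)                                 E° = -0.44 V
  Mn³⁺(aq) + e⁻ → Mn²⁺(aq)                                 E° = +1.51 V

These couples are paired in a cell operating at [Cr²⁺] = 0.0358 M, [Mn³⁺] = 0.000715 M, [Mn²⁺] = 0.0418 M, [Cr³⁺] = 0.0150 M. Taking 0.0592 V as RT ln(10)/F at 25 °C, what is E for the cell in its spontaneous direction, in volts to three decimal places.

Mn³⁺/Mn²⁺ is the cathode (higher E°), Cr³⁺/Cr²⁺ the anode: E°cell = +1.51 − (-0.44) = +1.95 V, n = 1.
Overall: Mn³⁺(aq) + Cr²⁺(aq) → Mn²⁺(aq) + Cr³⁺(aq)
Q = [Mn²⁺]·[Cr³⁺] / ([Mn³⁺]·[Cr²⁺]); log Q = 1.389.
E = E° − (0.0592/n) log Q = +1.95 − (0.0592/1)(1.389) = +1.868 V.

+1.868 V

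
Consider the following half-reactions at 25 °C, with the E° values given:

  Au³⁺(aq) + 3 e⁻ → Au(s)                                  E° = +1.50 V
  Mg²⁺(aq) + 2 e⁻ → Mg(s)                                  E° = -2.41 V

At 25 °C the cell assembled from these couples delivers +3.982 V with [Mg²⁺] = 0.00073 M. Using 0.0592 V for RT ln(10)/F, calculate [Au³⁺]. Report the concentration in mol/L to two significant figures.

Au³⁺/Au is the cathode, Mg²⁺/Mg the anode: E°cell = +3.91 V, n = 6.
Overall reaction: 2 Au³⁺(aq) + 3 Mg(s) → 2 Au(s) + 3 Mg²⁺(aq); Q = [Mg²⁺]^3/[Au³⁺]^2.
From E = E° − (0.0592/n) log Q: log Q = (E° − E)·n/0.0592 = (+3.91 − (+3.982))·6/0.0592 = -7.2973.
So 2·log[Au³⁺] = 3·log(0.00073) − log Q = -9.4100 − (-7.2973) = -2.1127; log[Au³⁺] = -2.1127 / 2 = -1.0563; [Au³⁺] = 10^(-1.0563) ≈ 0.088 M.

0.088 M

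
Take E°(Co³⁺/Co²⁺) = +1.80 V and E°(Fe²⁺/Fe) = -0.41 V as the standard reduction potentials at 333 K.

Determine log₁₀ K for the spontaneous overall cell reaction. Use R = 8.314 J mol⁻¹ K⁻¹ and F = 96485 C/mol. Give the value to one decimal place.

66.9

Cathode: Co³⁺/Co²⁺; anode: Fe²⁺/Fe. E°cell = (+1.80) − (-0.41) = +2.21 V, with n = 2.
ΔG° = −nFE° = −RT ln K, so ln K = nFE°/(RT) = (2)(96485)(+2.21) / ((8.314)(333)) = 154.038.
log₁₀ K = 154.038 / ln 10 = 66.9.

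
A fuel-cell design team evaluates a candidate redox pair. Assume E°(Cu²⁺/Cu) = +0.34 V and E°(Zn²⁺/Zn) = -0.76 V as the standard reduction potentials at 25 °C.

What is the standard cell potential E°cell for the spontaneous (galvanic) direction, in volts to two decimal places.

The Cu²⁺/Cu couple has the higher reduction potential, so it is the cathode; Zn²⁺/Zn is oxidised at the anode.
E°cell = E°(cathode) − E°(anode) = (+0.34) − (-0.76) = +1.10 V.

+1.10 V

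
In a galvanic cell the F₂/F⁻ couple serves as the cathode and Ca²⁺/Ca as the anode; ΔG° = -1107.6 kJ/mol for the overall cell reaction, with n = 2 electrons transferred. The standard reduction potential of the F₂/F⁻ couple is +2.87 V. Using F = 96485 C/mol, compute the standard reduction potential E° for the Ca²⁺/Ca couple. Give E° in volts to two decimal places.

-2.87 V

E°cell = −ΔG°/(nF) = −(-1107.6×10³)/((2)(96485)) = +5.740 V.
Since F₂/F⁻ is the cathode and Ca²⁺/Ca the anode, E°cell = E°(F₂/F⁻) − E°(Ca²⁺/Ca).
So E°(Ca²⁺/Ca) = E°(F₂/F⁻) − E°cell = (+2.87) − (+5.740) = -2.87 V.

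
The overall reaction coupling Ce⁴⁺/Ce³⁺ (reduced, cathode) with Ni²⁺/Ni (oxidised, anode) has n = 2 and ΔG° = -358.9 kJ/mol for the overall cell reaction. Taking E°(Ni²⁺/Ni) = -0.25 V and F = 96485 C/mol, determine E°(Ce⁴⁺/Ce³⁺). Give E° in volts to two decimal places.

E°cell = −ΔG°/(nF) = −(-358.9×10³)/((2)(96485)) = +1.860 V.
Since Ce⁴⁺/Ce³⁺ is the cathode and Ni²⁺/Ni the anode, E°cell = E°(Ce⁴⁺/Ce³⁺) − E°(Ni²⁺/Ni).
So E°(Ce⁴⁺/Ce³⁺) = E°cell + E°(Ni²⁺/Ni) = +1.860 + (-0.25) = +1.61 V.

+1.61 V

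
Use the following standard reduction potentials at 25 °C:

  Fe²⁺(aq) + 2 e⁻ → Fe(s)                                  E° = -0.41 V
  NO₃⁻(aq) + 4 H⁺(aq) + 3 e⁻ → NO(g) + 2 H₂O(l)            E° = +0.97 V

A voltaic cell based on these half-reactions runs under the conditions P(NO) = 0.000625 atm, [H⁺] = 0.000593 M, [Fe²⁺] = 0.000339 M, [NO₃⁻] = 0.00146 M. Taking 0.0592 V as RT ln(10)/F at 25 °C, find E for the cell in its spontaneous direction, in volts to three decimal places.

NO₃⁻/NO is the cathode (higher E°), Fe²⁺/Fe the anode: E°cell = +0.97 − (-0.41) = +1.38 V, n = 6.
Overall: 2 NO₃⁻(aq) + 8 H⁺(aq) + 3 Fe(s) → 2 NO(g) + 4 H₂O(l) + 3 Fe²⁺(aq)
Q = P(NO)^2·[Fe²⁺]^3 / ([NO₃⁻]^2·[H⁺]^8); log Q = 14.669.
E = E° − (0.0592/n) log Q = +1.38 − (0.0592/6)(14.669) = +1.235 V.

+1.235 V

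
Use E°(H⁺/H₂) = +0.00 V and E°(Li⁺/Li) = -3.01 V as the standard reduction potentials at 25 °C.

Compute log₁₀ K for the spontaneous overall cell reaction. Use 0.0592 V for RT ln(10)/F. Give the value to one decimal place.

101.7

Cathode: H⁺/H₂; anode: Li⁺/Li. E°cell = +3.01 V, n = 2.
log K = nE°cell / 0.0592 = (2)(+3.01) / 0.0592 = 101.7.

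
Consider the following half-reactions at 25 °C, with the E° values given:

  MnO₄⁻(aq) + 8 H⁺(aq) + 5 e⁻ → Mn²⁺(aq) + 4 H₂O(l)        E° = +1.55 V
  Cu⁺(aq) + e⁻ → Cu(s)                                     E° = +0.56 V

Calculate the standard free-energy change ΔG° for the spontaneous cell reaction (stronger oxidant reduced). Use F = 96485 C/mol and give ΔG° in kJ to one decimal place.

MnO₄⁻/Mn²⁺ (E° = +1.55 V) is the cathode; Cu⁺/Cu (E° = +0.56 V) is the anode, so E°cell = +0.99 V.
Balancing electrons gives n = 5 (lcm of 5 and 1).
ΔG° = −nFE° = −(5)(96485)(+0.99) = -477,601 J = -477.6 kJ.

-477.6 kJ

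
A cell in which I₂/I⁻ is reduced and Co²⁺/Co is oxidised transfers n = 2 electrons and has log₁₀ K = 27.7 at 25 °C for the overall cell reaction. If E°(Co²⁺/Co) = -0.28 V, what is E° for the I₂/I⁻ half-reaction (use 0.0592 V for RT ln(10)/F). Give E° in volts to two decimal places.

E°cell = (0.0592/n)·log K = (0.0592/2)(27.7) = +0.820 V.
Since I₂/I⁻ is the cathode and Co²⁺/Co the anode, E°cell = E°(I₂/I⁻) − E°(Co²⁺/Co).
So E°(I₂/I⁻) = E°cell + E°(Co²⁺/Co) = +0.820 + (-0.28) = +0.54 V.

+0.54 V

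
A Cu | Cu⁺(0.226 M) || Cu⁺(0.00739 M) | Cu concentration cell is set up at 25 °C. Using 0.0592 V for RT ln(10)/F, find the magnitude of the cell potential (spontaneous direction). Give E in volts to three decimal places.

+0.088 V

For a concentration cell E°cell = 0. The 0.226 M side is the cathode (reduction is favoured where [Cu⁺] is higher).
With n = 1, E = −(0.0592/1) log([Cu⁺]ₐₙ/[Cu⁺]꜀ₐₜ) = −(0.0592/1) log(0.00739/0.226) = −(0.0592/1)(-1.485) = +0.088 V.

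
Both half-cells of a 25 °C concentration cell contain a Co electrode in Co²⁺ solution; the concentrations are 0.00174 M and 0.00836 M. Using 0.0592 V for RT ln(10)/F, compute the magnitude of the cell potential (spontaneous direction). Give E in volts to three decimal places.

+0.020 V

For a concentration cell E°cell = 0. The 0.00836 M side is the cathode (reduction is favoured where [Co²⁺] is higher).
With n = 2, E = −(0.0592/2) log([Co²⁺]ₐₙ/[Co²⁺]꜀ₐₜ) = −(0.0592/2) log(0.00174/0.00836) = −(0.0592/2)(-0.682) = +0.020 V.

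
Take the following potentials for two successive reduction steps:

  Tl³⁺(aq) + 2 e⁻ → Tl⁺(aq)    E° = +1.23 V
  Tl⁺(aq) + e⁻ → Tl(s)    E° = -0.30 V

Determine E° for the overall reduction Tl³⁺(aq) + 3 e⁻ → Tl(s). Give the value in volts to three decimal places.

Adding the free-energy changes (−nFE°) of the two steps gives −n₃FE°₃ = −n₁FE°₁ − n₂FE°₂.
E°₃ = (2×+1.23 + 1×-0.30) / 3 = (+2.160) / 3 = +0.720 V.

+0.720 V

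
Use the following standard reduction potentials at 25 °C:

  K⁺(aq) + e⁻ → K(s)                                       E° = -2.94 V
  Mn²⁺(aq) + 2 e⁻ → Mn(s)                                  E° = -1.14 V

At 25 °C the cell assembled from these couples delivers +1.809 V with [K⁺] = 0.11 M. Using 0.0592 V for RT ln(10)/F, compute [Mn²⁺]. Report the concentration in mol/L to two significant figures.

0.024 M

Mn²⁺/Mn is the cathode, K⁺/K the anode: E°cell = +1.80 V, n = 2.
Overall reaction: Mn²⁺(aq) + 2 K(s) → Mn(s) + 2 K⁺(aq); Q = [K⁺]^2/[Mn²⁺]^1.
From E = E° − (0.0592/n) log Q: log Q = (E° − E)·n/0.0592 = (+1.80 − (+1.809))·2/0.0592 = -0.3041.
So 1·log[Mn²⁺] = 2·log(0.11) − log Q = -1.9172 − (-0.3041) = -1.6131; [Mn²⁺] = 10^(-1.6131) ≈ 0.024 M.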